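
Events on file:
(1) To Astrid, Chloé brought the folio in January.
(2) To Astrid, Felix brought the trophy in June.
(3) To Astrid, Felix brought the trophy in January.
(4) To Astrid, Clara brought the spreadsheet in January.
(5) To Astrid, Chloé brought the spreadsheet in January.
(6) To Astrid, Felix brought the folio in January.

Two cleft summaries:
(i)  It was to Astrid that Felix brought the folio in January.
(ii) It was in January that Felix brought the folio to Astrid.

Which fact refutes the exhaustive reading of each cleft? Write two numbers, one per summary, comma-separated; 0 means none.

Summary (i) focuses "Astrid" (the recipient); background agent = Felix, thing = the folio, setting = in January. No fact matches that background with a different recipient, so 0.
Summary (ii) focuses "in January" (the setting); background agent = Felix, thing = the folio, recipient = Astrid. No fact matches that background with a different setting, so 0.

0, 0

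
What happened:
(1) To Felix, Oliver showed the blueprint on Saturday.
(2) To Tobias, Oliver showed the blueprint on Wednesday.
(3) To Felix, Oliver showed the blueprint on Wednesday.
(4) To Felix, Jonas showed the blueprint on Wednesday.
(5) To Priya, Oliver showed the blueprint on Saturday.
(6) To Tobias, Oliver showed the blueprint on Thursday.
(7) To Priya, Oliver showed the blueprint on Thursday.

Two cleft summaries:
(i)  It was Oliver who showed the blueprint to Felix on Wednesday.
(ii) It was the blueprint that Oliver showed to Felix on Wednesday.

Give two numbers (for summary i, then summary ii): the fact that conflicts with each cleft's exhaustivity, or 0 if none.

Summary (i) focuses "Oliver" (the agent); background thing = the blueprint, recipient = Felix, setting = on Wednesday. Fact (4) matches that background with agent = Jonas — refutes (i).
Summary (ii) focuses "the blueprint" (the thing); background agent = Oliver, recipient = Felix, setting = on Wednesday. No fact matches that background with a different thing, so 0.

4, 0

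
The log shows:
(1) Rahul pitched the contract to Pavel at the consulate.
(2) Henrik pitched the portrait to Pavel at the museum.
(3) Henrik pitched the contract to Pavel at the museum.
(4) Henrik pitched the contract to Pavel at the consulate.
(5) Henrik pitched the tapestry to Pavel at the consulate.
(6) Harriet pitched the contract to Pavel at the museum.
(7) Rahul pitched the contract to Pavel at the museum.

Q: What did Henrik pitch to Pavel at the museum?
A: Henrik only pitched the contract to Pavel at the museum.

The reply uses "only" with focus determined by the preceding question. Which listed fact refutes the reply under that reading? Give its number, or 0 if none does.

Answering "What did ...?" puts focus on the thing — here, "the contract".
"Only" then excludes alternative things while the background — Henrik as agent and Pavel as recipient and at the museum as setting — is held fixed.
Fact (2) keeps Henrik as agent and Pavel as recipient and at the museum as setting but has thing = the portrait; that refutes the reply.
(Fact (4) would refute a reading with focus on the setting — but that is not what the question asks.)

2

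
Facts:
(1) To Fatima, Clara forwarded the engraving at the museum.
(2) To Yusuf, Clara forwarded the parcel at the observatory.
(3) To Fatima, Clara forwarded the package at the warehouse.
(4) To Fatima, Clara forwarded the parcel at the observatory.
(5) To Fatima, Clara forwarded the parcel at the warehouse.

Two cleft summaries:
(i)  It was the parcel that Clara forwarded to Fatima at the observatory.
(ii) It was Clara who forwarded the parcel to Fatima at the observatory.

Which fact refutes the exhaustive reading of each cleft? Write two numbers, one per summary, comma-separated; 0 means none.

(i): focus "the parcel". No fact shares Clara as agent and Fatima as recipient and at the observatory as setting with a different thing. 0.
(ii): focus "Clara". No fact shares the parcel as thing and Fatima as recipient and at the observatory as setting with a different agent. 0.

0, 0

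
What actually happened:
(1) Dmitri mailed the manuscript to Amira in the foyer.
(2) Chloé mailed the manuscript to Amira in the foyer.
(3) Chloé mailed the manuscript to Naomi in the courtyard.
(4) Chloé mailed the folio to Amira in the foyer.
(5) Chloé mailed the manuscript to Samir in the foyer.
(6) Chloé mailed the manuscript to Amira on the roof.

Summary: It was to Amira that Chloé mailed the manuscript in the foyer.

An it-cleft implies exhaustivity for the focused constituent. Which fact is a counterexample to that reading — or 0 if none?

Focus of the cleft: "Amira" (the recipient). Presupposed background: Chloé as agent and the manuscript as thing and in the foyer as setting.
The exhaustive reading says no other recipient fits that background.
But fact (5) also has Chloé as agent and the manuscript as thing and in the foyer as setting, with recipient = Samir — so the exhaustive reading fails.

5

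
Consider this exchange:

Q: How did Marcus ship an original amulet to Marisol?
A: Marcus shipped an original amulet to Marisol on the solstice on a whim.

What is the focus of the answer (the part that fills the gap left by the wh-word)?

on a whim

The wh-word "how" asks about the manner.
In the answer, "Marcus", "an original amulet" and "to Marisol" are given — repeated from the question.
"on the solstice" is also new, but it specifies the time, which is not what the question asks about — so it is not the focus.
The constituent filling the manner gap is "on a whim"; that is the focus.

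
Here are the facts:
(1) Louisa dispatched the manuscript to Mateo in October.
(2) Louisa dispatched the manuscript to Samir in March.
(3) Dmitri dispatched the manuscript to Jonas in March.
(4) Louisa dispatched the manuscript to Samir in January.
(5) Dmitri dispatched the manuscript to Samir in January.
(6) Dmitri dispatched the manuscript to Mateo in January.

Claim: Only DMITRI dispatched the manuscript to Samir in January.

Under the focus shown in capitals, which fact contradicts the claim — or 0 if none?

4

The capitals mark "Dmitri" as focus. So "only" rules out other agents, with the rest (the manuscript as thing and Samir as recipient and in January as setting) as background.
Fact (4) matches on the manuscript as thing and Samir as recipient and in January as setting, but has agent = Louisa instead. That refutes the claim.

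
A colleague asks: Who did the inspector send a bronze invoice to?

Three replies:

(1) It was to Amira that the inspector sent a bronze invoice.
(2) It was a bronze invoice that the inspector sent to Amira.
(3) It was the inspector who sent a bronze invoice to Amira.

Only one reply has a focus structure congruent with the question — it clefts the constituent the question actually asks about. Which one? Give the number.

1

The question word "who" targets the recipient.
Option (1) clefts "to Amira" — that matches what the question asks about.
Option (2) clefts "a bronze invoice" — the direct object, not what was asked.
Option (3) clefts "the inspector" — the subject (agent), not what was asked.
So the congruent reply is (1).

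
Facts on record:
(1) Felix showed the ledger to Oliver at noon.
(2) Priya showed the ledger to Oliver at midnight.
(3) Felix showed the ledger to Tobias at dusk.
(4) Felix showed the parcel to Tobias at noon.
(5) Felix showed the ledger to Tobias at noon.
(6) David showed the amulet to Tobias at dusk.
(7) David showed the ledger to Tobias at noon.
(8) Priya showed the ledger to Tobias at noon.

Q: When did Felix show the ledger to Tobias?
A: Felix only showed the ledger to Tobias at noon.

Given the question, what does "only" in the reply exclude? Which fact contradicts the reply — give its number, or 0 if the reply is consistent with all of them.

The question "When did ...?" targets the setting, so in the reply the focus falls on "at noon".
"Only" then excludes alternative settings while the background — agent = Felix, thing = the ledger, recipient = Tobias — is held fixed.
Fact (3) shares the background with a different setting (at dusk) — counterexample.
(Fact (4) would refute a reading with focus on the thing — but that is not what the question asks.)

3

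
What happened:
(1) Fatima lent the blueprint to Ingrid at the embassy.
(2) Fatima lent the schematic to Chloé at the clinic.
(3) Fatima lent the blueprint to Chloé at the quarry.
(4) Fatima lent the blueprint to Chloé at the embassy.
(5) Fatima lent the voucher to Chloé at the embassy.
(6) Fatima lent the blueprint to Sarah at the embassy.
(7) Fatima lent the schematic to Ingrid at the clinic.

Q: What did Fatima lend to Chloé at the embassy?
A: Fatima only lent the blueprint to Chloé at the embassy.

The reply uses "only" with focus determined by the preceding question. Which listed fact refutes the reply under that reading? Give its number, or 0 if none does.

5

The question "What did ...?" targets the thing, so in the reply the focus falls on "the blueprint".
So "only" ranges over things; the rest (agent = Fatima, recipient = Chloé, setting = at the embassy) is presupposed.
Fact (5) keeps agent = Fatima, recipient = Chloé, setting = at the embassy but has thing = the voucher; that refutes the reply.
(Fact (3) would refute a reading with focus on the setting — but that is not what the question asks.)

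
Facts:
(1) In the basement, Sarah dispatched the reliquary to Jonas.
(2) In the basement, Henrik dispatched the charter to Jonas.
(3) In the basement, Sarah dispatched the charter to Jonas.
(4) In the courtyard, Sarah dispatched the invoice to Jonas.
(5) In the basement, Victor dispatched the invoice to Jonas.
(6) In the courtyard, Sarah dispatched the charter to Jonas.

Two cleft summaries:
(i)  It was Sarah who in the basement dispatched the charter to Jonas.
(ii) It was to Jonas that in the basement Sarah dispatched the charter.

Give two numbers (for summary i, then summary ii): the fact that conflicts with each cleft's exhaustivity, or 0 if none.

2, 0

Summary (i) focuses "Sarah" (the agent); background the charter as thing and Jonas as recipient and in the basement as setting. Fact (2) matches that background with agent = Henrik — refutes (i).
Summary (ii) focuses "Jonas" (the recipient); background Sarah as agent and the charter as thing and in the basement as setting. No fact matches that background with a different recipient, so 0.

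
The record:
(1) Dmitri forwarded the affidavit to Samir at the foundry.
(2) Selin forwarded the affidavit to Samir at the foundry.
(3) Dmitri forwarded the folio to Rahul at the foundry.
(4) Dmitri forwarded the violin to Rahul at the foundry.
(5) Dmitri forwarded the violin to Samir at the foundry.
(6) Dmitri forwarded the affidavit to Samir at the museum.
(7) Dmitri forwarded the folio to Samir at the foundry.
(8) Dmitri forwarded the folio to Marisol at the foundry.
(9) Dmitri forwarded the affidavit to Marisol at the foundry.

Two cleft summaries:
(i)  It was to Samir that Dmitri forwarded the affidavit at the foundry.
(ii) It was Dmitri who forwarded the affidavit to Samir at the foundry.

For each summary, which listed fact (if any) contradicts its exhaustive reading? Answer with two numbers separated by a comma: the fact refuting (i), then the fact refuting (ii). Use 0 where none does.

(i): focus "Samir". Looking for Dmitri as agent and the affidavit as thing and at the foundry as setting with some other recipient — fact (9) has Marisol there. Refuted.
(ii): focus "Dmitri". Looking for the affidavit as thing and Samir as recipient and at the foundry as setting with some other agent — fact (2) has Selin there. Refuted.

9, 2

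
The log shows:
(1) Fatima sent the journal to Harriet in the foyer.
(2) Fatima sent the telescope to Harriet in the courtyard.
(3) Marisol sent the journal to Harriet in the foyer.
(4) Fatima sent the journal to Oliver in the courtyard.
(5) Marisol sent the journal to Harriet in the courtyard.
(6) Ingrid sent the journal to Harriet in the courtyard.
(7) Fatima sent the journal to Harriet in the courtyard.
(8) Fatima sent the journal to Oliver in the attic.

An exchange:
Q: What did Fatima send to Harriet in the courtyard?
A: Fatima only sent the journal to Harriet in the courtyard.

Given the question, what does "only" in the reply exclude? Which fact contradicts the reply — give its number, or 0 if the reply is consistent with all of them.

Answering "What did ...?" puts focus on the thing — here, "the journal".
So "only" ranges over things; the rest (same agent, recipient, setting (Fatima / Harriet / in the courtyard)) is presupposed.
Fact (2) keeps same agent, recipient, setting (Fatima / Harriet / in the courtyard) but has thing = the telescope; that refutes the reply.
(Fact (4) would refute a reading with focus on the recipient — but that is not what the question asks.)

2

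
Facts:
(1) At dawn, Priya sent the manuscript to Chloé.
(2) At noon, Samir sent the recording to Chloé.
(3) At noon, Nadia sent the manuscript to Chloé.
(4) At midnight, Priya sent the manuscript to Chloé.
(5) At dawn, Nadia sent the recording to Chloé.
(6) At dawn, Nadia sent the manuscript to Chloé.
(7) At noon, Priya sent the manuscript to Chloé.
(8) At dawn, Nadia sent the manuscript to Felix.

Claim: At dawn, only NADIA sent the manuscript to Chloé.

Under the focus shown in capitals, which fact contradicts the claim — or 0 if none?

1

Focus (in capitals) is "Nadia" — the agent. "Only" excludes alternative agents while holding fixed thing = the manuscript, recipient = Chloé, setting = at dawn.
Fact (1) matches on thing = the manuscript, recipient = Chloé, setting = at dawn, but has agent = Priya instead. That refutes the claim.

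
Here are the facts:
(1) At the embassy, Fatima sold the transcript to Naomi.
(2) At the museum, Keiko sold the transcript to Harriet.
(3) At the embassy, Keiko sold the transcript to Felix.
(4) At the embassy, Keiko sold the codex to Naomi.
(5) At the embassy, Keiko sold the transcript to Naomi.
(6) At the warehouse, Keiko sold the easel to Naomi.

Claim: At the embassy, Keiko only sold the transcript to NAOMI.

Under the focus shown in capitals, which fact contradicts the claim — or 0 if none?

3

Focus (in capitals) is "Naomi" — the recipient. "Only" excludes alternative recipients while holding fixed agent = Keiko, thing = the transcript, setting = at the embassy.
Fact (3) shares the background but differs in recipient (Felix) — a counterexample.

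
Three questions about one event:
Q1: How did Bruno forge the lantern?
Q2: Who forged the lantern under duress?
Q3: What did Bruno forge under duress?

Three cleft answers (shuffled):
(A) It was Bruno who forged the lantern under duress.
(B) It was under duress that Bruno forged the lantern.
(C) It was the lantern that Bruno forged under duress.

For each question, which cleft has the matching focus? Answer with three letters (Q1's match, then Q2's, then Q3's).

Q1 asks about the manner; cleft (B) focuses "under duress", which is the manner — so Q1 → B.
Q2 asks about the subject (agent); cleft (A) focuses "Bruno", which is the subject (agent) — so Q2 → A.
Q3 asks about the direct object; cleft (C) focuses "the lantern", which is the direct object — so Q3 → C.
Mapping: Q1→B, Q2→A, Q3→C.

BAC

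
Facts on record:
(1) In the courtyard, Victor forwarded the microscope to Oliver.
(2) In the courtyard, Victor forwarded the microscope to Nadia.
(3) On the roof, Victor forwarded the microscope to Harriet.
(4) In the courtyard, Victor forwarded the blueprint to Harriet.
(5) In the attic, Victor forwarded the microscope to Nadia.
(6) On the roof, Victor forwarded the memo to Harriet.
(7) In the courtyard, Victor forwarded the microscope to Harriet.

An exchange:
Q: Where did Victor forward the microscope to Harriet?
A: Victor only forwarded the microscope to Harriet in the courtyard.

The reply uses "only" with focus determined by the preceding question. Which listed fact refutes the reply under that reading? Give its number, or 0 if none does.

The question "Where did ...?" targets the setting, so in the reply the focus falls on "in the courtyard".
So "only" ranges over settings; the rest (agent = Victor, thing = the microscope, recipient = Harriet) is presupposed.
Fact (3) shares the background with a different setting (on the roof) — counterexample.
(Fact (4) would refute a reading with focus on the thing — but that is not what the question asks.)

3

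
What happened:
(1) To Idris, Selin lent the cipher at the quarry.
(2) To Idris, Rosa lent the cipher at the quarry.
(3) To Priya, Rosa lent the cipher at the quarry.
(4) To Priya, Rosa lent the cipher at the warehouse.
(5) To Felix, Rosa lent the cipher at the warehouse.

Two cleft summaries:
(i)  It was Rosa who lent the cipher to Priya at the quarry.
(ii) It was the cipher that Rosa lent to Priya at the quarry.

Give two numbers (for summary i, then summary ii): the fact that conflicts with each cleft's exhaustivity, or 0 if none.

0, 0

Summary (i) focuses "Rosa" (the agent); background same thing, recipient, setting (the cipher / Priya / at the quarry). No fact matches that background with a different agent, so 0.
Summary (ii) focuses "the cipher" (the thing); background same agent, recipient, setting (Rosa / Priya / at the quarry). No fact matches that background with a different thing, so 0.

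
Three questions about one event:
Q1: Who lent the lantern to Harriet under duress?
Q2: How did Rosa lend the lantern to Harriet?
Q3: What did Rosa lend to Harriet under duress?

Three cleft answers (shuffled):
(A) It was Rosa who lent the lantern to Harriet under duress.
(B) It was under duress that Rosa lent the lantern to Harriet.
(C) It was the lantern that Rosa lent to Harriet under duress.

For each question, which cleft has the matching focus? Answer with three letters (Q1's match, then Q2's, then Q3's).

Q1 asks about the subject (agent); cleft (A) focuses "Rosa", which is the subject (agent) — so Q1 → A.
Q2 asks about the manner; cleft (B) focuses "under duress", which is the manner — so Q2 → B.
Q3 asks about the direct object; cleft (C) focuses "the lantern", which is the direct object — so Q3 → C.
Mapping: Q1→A, Q2→B, Q3→C.

ABC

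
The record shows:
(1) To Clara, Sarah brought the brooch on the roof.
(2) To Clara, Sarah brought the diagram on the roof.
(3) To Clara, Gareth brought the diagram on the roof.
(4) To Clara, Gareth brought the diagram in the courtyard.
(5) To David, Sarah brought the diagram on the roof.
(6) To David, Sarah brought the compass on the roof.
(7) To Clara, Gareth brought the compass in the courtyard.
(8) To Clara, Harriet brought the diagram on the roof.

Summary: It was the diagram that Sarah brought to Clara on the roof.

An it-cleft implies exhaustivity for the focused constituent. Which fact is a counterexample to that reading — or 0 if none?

1

Focus of the cleft: "the diagram" (the thing). Presupposed background: same agent, recipient, setting (Sarah / Clara / on the roof).
The exhaustive reading says no other thing fits that background.
Fact (1) shares the background but with thing = the brooch; exhaustivity is violated.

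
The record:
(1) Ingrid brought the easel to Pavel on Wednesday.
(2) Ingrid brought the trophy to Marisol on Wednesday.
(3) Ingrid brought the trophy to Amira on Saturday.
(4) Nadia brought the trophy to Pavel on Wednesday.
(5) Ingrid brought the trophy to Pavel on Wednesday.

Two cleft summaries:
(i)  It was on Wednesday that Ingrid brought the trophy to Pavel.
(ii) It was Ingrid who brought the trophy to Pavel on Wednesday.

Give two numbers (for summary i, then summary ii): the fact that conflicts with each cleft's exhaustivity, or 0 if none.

(i): focus "on Wednesday". No fact shares agent = Ingrid, thing = the trophy, recipient = Pavel with a different setting. 0.
(ii): focus "Ingrid". Looking for thing = the trophy, recipient = Pavel, setting = on Wednesday with some other agent — fact (4) has Nadia there. Refuted.

0, 4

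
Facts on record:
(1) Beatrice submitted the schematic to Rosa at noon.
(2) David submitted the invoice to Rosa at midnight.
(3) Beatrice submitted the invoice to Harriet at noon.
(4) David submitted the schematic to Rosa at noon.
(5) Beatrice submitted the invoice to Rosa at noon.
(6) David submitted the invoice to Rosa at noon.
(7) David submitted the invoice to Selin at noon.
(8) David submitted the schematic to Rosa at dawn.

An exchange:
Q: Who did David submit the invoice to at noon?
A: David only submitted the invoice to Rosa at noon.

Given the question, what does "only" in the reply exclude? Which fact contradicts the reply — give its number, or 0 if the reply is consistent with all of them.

7

The question "Who did ... to ...?" targets the recipient, so in the reply the focus falls on "Rosa".
So "only" ranges over recipients; the rest (David as agent and the invoice as thing and at noon as setting) is presupposed.
Fact (7) shares the background with a different recipient (Selin) — counterexample.
(Fact (4) would refute a reading with focus on the thing — but that is not what the question asks.)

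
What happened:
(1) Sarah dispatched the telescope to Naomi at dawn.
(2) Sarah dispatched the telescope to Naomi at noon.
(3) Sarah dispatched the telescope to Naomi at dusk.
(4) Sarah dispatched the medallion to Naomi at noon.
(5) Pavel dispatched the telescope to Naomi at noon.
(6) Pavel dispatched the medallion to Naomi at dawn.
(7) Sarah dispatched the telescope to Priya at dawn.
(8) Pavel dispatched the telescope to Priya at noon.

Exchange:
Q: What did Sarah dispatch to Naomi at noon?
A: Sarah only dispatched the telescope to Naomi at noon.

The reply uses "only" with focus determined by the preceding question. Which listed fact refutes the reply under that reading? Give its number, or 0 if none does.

Answering "What did ...?" puts focus on the thing — here, "the telescope".
So "only" ranges over things; the rest (same agent, recipient, setting (Sarah / Naomi / at noon)) is presupposed.
Fact (4) shares the background with a different thing (the medallion) — counterexample.
(Fact (1) would refute a reading with focus on the setting — but that is not what the question asks.)

4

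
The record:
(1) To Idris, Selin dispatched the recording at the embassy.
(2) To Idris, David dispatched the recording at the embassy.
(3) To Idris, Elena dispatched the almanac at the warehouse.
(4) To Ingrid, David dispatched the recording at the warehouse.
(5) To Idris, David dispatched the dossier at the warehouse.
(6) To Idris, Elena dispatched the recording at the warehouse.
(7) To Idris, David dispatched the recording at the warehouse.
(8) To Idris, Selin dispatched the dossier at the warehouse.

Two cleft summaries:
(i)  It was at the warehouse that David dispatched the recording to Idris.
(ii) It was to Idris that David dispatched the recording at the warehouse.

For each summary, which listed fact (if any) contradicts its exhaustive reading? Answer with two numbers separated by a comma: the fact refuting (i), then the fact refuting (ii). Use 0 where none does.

2, 4

(i): focus "at the warehouse". Looking for agent = David, thing = the recording, recipient = Idris with some other setting — fact (2) has at the embassy there. Refuted.
(ii): focus "Idris". Looking for agent = David, thing = the recording, setting = at the warehouse with some other recipient — fact (4) has Ingrid there. Refuted.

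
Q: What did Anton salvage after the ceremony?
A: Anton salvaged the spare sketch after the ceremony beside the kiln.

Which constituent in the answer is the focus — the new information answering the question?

The wh-word "what" asks about the direct object.
In the answer, "Anton" and "after the ceremony" are given — repeated from the question.
"beside the kiln" is also new, but it specifies the location, which is not what the question asks about — so it is not the focus.
The constituent filling the direct object gap is "the spare sketch"; that is the focus.

the spare sketch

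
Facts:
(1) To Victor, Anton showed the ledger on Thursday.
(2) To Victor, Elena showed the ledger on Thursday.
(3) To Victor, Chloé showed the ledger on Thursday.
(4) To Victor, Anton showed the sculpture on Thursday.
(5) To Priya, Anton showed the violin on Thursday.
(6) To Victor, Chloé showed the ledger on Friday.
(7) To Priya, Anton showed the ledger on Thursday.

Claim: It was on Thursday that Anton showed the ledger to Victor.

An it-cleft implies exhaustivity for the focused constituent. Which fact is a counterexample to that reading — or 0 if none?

0

The cleft puts "on Thursday" in focus and presupposes the open proposition with agent = Anton, thing = the ledger, recipient = Victor.
The exhaustive reading says no other setting fits that background.
No listed fact matches the background with a different setting. Exhaustivity holds.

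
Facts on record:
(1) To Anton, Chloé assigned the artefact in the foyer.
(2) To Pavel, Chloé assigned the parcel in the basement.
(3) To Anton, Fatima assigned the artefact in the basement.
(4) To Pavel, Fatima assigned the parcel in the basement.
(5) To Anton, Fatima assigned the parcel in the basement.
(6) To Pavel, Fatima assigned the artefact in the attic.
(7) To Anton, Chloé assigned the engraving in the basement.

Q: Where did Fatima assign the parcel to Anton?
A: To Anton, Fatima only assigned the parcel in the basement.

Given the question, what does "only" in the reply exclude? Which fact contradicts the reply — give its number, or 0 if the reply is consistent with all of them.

Answering "Where did ...?" puts focus on the setting — here, "in the basement".
"Only" then excludes alternative settings while the background — same agent, thing, recipient (Fatima / the parcel / Anton) — is held fixed.
No listed fact shares that background with another setting. Nothing contradicts the reply.
(Fact (3) would refute a reading with focus on the thing — but that is not what the question asks.)

0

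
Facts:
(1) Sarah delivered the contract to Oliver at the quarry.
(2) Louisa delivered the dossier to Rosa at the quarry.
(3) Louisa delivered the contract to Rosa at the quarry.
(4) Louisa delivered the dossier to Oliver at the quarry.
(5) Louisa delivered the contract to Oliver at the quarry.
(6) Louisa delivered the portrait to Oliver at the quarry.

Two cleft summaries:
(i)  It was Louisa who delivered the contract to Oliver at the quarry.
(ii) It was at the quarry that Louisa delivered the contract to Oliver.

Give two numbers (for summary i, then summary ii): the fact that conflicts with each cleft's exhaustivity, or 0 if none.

1, 0

Summary (i) focuses "Louisa" (the agent); background the contract as thing and Oliver as recipient and at the quarry as setting. Fact (1) matches that background with agent = Sarah — refutes (i).
Summary (ii) focuses "at the quarry" (the setting); background Louisa as agent and the contract as thing and Oliver as recipient. No fact matches that background with a different setting, so 0.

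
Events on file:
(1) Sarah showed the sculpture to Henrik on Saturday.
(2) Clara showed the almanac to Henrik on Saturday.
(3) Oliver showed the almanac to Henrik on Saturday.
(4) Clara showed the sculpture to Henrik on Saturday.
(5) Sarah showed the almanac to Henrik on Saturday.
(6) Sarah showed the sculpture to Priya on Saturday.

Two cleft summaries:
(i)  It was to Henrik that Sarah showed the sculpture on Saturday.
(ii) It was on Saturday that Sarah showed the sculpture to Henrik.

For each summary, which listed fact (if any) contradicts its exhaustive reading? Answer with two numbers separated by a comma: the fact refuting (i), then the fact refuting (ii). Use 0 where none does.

(i): focus "Henrik". Looking for same agent, thing, setting (Sarah / the sculpture / on Saturday) with some other recipient — fact (6) has Priya there. Refuted.
(ii): focus "on Saturday". No fact shares same agent, thing, recipient (Sarah / the sculpture / Henrik) with a different setting. 0.

6, 0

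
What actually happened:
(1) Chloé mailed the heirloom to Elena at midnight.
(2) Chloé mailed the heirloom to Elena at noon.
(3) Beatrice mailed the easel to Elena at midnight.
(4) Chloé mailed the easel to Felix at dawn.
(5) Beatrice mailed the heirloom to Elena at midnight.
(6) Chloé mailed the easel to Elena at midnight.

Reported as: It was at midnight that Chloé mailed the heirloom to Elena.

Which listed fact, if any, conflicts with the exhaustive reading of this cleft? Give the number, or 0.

2

Focus of the cleft: "at midnight" (the setting). Presupposed background: Chloé as agent and the heirloom as thing and Elena as recipient.
Exhaustivity: at midnight is the only setting satisfying that background.
Fact (2) shares the background but with setting = at noon; exhaustivity is violated.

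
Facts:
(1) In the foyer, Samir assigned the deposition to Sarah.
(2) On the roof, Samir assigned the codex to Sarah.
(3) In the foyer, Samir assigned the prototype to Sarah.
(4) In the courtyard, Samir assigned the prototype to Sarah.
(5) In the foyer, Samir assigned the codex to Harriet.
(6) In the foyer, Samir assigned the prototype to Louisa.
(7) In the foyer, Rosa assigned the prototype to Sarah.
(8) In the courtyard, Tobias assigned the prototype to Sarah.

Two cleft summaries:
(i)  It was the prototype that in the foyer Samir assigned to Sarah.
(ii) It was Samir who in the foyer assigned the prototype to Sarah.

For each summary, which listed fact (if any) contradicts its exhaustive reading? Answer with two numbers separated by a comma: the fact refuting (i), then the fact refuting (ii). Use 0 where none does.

1, 7

Summary (i) focuses "the prototype" (the thing); background Samir as agent and Sarah as recipient and in the foyer as setting. Fact (1) matches that background with thing = the deposition — refutes (i).
Summary (ii) focuses "Samir" (the agent); background the prototype as thing and Sarah as recipient and in the foyer as setting. Fact (7) matches that background with agent = Rosa — refutes (ii).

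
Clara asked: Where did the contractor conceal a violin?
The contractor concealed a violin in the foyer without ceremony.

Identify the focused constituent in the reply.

in the foyer

The wh-word "where" asks about the location.
In the answer, "the contractor" and "a violin" are given — repeated from the question.
"without ceremony" is also new, but it specifies the manner, which is not what the question asks about — so it is not the focus.
The constituent filling the location gap is "in the foyer"; that is the focus.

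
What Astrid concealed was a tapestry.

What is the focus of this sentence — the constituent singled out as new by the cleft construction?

In a pseudo-cleft "What ... was X", the post-copular constituent X is the focus.
Here the focus is "a tapestry". The backgrounded (presupposed) material includes "Astrid".

a tapestry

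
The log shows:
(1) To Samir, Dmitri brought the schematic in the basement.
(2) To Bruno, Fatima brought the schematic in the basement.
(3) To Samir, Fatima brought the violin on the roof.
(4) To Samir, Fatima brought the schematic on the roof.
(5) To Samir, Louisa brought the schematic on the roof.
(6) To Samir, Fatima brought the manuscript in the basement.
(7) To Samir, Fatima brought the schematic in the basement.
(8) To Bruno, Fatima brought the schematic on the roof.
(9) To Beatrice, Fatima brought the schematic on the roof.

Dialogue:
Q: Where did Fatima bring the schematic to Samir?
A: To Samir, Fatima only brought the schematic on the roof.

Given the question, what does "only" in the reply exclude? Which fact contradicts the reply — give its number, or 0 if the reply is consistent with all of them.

Answering "Where did ...?" puts focus on the setting — here, "on the roof".
"Only" then excludes alternative settings while the background — same agent, thing, recipient (Fatima / the schematic / Samir) — is held fixed.
Fact (7) shares the background with a different setting (in the basement) — counterexample.
(Fact (8) would refute a reading with focus on the recipient — but that is not what the question asks.)

7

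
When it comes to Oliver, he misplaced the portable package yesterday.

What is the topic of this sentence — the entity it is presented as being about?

The construction explicitly marks "Oliver" as what the sentence is about — the topic.
The remainder of the clause is the comment (what is said about the topic).

Oliver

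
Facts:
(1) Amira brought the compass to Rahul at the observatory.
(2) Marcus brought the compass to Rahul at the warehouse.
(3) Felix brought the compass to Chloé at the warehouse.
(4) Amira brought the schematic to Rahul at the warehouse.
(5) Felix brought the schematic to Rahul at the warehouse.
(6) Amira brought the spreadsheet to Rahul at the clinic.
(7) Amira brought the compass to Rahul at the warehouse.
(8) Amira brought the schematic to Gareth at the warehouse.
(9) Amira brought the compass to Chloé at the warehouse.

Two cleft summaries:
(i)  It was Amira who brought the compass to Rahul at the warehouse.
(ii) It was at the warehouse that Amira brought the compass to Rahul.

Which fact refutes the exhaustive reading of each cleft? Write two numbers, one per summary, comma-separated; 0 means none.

(i): focus "Amira". Looking for the compass as thing and Rahul as recipient and at the warehouse as setting with some other agent — fact (2) has Marcus there. Refuted.
(ii): focus "at the warehouse". Looking for Amira as agent and the compass as thing and Rahul as recipient with some other setting — fact (1) has at the observatory there. Refuted.

2, 1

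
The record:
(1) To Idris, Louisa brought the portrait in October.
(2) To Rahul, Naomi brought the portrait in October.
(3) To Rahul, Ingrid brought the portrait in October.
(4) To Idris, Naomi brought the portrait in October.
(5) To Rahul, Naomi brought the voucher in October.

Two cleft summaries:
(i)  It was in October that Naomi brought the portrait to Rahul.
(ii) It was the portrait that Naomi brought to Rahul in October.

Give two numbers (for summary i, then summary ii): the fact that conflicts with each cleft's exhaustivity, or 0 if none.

0, 5

Summary (i) focuses "in October" (the setting); background Naomi as agent and the portrait as thing and Rahul as recipient. No fact matches that background with a different setting, so 0.
Summary (ii) focuses "the portrait" (the thing); background Naomi as agent and Rahul as recipient and in October as setting. Fact (5) matches that background with thing = the voucher — refutes (ii).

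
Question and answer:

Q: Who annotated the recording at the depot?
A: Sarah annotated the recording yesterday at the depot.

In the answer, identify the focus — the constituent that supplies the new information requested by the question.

The wh-word "who" asks about the subject (agent).
In the answer, "the recording" and "at the depot" are given — repeated from the question.
"yesterday" is also new, but it specifies the time, which is not what the question asks about — so it is not the focus.
The constituent filling the subject (agent) gap is "Sarah"; that is the focus.

Sarah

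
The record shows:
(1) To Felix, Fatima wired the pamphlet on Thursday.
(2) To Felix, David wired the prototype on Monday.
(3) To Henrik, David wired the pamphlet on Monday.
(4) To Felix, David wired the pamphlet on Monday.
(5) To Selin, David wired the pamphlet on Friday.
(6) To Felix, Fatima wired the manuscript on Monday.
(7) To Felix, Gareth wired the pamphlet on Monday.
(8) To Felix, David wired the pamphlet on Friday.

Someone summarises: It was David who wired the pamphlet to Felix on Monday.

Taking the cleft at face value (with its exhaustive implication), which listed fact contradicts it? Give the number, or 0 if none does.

7

The cleft puts "David" in focus and presupposes the open proposition with the pamphlet as thing and Felix as recipient and on Monday as setting.
The exhaustive reading says no other agent fits that background.
But fact (7) also has the pamphlet as thing and Felix as recipient and on Monday as setting, with agent = Gareth — so the exhaustive reading fails.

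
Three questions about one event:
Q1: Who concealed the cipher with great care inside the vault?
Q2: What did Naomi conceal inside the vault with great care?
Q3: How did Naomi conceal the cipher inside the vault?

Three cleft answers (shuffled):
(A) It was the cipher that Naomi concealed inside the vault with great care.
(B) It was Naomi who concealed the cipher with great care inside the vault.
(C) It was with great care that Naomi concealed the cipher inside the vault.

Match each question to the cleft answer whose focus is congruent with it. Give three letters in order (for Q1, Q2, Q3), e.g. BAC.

Q1 asks about the subject (agent); cleft (B) focuses "Naomi", which is the subject (agent) — so Q1 → B.
Q2 asks about the direct object; cleft (A) focuses "the cipher", which is the direct object — so Q2 → A.
Q3 asks about the manner; cleft (C) focuses "with great care", which is the manner — so Q3 → C.
Mapping: Q1→B, Q2→A, Q3→C.

BAC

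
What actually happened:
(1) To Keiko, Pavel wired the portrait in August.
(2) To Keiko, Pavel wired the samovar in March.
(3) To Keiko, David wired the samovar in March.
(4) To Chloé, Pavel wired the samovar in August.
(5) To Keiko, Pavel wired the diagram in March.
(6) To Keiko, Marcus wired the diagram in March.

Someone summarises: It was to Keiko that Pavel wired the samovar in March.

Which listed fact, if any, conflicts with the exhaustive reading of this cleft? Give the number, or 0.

0

Focus of the cleft: "Keiko" (the recipient). Presupposed background: same agent, thing, setting (Pavel / the samovar / in March).
Exhaustivity: Keiko is the only recipient satisfying that background.
Every other fact differs from the presupposition on some backgrounded slot, so none challenges the exhaustivity.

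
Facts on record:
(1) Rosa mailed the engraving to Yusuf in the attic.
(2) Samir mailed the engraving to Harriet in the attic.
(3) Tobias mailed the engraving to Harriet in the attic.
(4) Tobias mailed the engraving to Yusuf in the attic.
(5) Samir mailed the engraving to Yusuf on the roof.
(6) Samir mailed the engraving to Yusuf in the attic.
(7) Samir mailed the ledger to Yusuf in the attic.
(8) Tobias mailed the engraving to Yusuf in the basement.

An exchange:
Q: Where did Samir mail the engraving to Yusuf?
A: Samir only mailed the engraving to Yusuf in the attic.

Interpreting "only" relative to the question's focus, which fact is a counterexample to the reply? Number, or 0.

5

The question "Where did ...?" targets the setting, so in the reply the focus falls on "in the attic".
"Only" then excludes alternative settings while the background — same agent, thing, recipient (Samir / the engraving / Yusuf) — is held fixed.
Fact (5) shares the background with a different setting (on the roof) — counterexample.
(Fact (7) would refute a reading with focus on the thing — but that is not what the question asks.)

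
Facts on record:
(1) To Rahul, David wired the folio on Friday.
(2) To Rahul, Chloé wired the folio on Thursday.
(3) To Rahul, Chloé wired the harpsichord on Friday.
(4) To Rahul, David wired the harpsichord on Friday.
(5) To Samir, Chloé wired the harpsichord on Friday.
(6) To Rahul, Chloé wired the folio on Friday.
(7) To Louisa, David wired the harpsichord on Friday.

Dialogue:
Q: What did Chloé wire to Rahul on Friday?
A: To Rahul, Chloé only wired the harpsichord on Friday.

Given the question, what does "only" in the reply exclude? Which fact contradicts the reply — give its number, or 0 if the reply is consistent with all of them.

Answering "What did ...?" puts focus on the thing — here, "the harpsichord".
"Only" then excludes alternative things while the background — agent = Chloé, recipient = Rahul, setting = on Friday — is held fixed.
Fact (6) shares the background with a different thing (the folio) — counterexample.
(Fact (5) would refute a reading with focus on the recipient — but that is not what the question asks.)

6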